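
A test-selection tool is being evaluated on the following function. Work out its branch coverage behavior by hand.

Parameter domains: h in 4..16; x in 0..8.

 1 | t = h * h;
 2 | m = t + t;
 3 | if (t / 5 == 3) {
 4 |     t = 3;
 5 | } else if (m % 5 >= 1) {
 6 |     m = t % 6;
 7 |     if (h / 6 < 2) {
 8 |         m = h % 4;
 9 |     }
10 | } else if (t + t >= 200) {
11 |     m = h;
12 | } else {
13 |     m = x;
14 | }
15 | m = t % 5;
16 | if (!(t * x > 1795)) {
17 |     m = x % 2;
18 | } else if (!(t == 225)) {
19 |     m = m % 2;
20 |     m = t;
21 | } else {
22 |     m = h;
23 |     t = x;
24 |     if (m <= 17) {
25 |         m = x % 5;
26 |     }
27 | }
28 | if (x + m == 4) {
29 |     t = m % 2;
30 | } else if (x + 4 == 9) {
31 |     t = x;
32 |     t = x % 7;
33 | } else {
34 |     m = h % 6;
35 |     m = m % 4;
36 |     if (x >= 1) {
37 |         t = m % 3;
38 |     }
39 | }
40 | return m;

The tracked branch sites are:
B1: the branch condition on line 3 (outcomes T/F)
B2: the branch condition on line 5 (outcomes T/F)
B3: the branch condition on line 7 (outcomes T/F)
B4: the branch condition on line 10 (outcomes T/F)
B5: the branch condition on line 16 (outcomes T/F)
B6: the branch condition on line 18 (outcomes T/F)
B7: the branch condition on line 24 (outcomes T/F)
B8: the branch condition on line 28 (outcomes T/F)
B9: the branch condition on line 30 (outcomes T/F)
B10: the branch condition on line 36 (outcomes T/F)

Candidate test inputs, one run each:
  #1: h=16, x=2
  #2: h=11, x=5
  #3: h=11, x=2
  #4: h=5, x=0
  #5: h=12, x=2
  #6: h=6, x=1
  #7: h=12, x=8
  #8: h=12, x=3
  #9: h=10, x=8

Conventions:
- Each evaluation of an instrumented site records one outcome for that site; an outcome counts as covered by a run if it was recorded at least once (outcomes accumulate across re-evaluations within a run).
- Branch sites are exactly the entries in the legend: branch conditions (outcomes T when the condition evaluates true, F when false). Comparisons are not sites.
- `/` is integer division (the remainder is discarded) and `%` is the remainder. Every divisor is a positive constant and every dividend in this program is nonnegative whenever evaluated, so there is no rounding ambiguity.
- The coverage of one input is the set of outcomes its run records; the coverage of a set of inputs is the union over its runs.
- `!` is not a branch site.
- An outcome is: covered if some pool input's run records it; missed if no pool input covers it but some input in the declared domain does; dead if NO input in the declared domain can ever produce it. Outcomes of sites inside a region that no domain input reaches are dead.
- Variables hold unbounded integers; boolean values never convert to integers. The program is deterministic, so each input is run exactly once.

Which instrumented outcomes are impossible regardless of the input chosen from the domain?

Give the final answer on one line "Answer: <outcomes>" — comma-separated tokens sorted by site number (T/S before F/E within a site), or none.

running all 117 domain inputs and tallying outcomes:
  B7=F: zero occurrences over every domain input -> dead
  reachable outcomes have witnesses, e.g. B1=T (e.g. h=4, x=0), B1=F (e.g. h=5, x=0), B2=T (e.g. h=6, x=0), B2=F (e.g. h=5, x=0)

Answer: B7=F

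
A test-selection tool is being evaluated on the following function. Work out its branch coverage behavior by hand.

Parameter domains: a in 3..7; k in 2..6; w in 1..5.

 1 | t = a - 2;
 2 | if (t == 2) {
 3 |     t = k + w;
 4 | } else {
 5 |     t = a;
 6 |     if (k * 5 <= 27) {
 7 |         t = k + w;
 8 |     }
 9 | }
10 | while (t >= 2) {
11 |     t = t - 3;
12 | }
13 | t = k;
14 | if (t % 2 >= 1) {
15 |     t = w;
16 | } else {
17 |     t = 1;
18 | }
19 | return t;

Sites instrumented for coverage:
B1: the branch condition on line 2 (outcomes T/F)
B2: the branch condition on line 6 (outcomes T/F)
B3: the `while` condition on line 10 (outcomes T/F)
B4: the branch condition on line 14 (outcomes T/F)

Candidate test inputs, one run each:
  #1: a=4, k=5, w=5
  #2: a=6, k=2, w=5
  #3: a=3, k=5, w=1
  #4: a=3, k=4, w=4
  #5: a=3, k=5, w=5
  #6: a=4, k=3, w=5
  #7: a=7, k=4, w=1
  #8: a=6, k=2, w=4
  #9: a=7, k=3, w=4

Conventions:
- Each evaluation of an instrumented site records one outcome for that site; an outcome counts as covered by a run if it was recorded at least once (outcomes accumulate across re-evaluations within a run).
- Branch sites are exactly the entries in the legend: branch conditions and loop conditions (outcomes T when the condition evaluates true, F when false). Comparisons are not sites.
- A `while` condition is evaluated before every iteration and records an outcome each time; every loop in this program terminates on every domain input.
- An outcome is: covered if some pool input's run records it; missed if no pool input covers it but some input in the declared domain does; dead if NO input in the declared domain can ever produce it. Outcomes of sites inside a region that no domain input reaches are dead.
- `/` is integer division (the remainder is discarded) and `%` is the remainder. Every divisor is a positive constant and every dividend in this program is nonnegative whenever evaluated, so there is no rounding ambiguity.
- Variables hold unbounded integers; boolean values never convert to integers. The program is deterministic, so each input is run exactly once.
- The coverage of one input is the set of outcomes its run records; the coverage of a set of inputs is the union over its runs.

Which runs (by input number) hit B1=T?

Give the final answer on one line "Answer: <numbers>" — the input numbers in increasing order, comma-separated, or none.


input #1 (a=4, k=5, w=5): hits B1=T
input #2 (a=6, k=2, w=5): never hits B1=T
input #3 (a=3, k=5, w=1): never hits B1=T
input #4 (a=3, k=4, w=4): never hits B1=T
input #5 (a=3, k=5, w=5): never hits B1=T
input #6 (a=4, k=3, w=5): hits B1=T
input #7 (a=7, k=4, w=1): never hits B1=T
input #8 (a=6, k=2, w=4): never hits B1=T
input #9 (a=7, k=3, w=4): never hits B1=T
Answer: 1, 6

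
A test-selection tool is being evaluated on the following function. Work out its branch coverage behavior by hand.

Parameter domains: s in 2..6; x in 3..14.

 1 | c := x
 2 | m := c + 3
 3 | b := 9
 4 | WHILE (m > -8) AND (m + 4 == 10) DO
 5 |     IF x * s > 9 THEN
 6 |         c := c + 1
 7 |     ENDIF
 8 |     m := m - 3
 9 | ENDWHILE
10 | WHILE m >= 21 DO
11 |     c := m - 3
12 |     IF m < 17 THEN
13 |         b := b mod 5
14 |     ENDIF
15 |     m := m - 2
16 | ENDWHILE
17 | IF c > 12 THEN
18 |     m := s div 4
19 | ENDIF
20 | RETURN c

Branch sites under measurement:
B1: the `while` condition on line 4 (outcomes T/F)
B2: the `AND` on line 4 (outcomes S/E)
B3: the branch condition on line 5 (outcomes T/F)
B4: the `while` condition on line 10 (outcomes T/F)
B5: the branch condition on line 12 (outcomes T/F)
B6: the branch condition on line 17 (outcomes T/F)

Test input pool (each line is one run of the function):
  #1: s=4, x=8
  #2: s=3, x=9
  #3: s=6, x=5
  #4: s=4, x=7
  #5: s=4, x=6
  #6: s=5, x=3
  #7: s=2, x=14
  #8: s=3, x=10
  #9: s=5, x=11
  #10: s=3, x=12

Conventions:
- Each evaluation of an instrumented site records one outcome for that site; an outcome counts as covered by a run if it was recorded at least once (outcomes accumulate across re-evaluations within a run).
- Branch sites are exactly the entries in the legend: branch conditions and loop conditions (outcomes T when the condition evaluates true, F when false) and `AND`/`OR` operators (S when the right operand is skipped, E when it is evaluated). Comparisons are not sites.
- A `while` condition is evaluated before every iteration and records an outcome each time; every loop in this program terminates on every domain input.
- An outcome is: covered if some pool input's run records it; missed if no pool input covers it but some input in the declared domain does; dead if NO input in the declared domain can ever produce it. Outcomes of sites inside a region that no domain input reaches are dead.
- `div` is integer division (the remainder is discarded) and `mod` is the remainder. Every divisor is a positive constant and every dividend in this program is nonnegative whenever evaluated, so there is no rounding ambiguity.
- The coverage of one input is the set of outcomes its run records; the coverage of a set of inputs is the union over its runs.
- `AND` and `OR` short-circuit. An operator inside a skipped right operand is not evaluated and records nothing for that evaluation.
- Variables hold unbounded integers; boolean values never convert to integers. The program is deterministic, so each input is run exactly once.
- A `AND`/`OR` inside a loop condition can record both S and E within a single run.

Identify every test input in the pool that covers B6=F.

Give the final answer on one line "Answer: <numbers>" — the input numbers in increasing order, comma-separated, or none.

input #1 (s=4, x=8): covers B6=F
input #2 (s=3, x=9): covers B6=F
input #3 (s=6, x=5): covers B6=F
input #4 (s=4, x=7): covers B6=F
input #5 (s=4, x=6): covers B6=F
input #6 (s=5, x=3): covers B6=F
input #7 (s=2, x=14): misses B6=F
input #8 (s=3, x=10): covers B6=F
input #9 (s=5, x=11): covers B6=F
input #10 (s=3, x=12): covers B6=F

Answer: 1, 2, 3, 4, 5, 6, 8, 9, 10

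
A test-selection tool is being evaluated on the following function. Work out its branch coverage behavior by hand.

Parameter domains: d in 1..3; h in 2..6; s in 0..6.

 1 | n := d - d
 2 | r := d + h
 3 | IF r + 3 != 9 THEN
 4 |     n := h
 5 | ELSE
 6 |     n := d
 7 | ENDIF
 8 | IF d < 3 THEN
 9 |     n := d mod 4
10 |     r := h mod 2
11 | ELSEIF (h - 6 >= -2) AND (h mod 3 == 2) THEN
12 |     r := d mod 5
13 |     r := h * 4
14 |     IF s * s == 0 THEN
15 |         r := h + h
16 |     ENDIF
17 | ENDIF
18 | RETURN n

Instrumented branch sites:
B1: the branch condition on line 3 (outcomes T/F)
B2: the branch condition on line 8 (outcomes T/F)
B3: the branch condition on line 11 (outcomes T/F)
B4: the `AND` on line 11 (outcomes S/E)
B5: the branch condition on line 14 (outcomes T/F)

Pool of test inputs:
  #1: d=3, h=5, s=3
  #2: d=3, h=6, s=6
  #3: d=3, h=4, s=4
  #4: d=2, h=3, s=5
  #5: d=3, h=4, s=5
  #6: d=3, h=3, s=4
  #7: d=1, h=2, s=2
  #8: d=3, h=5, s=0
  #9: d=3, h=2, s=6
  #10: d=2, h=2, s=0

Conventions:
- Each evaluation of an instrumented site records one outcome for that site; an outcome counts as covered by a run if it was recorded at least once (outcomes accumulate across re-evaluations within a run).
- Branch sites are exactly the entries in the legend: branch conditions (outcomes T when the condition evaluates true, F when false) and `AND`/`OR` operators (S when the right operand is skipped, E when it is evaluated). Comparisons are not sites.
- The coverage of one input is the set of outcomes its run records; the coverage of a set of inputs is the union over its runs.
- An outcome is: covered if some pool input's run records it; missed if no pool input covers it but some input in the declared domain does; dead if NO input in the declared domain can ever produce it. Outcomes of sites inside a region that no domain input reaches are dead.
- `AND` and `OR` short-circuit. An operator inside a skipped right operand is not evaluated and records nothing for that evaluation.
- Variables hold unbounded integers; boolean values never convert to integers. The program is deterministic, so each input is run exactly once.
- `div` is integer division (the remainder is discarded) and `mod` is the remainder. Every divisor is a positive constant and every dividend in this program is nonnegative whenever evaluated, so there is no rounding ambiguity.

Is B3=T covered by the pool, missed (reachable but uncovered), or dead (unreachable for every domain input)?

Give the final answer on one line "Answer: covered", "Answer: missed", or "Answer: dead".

B3=T is recorded by pool input(s) 1, 8 -> covered

Answer: covered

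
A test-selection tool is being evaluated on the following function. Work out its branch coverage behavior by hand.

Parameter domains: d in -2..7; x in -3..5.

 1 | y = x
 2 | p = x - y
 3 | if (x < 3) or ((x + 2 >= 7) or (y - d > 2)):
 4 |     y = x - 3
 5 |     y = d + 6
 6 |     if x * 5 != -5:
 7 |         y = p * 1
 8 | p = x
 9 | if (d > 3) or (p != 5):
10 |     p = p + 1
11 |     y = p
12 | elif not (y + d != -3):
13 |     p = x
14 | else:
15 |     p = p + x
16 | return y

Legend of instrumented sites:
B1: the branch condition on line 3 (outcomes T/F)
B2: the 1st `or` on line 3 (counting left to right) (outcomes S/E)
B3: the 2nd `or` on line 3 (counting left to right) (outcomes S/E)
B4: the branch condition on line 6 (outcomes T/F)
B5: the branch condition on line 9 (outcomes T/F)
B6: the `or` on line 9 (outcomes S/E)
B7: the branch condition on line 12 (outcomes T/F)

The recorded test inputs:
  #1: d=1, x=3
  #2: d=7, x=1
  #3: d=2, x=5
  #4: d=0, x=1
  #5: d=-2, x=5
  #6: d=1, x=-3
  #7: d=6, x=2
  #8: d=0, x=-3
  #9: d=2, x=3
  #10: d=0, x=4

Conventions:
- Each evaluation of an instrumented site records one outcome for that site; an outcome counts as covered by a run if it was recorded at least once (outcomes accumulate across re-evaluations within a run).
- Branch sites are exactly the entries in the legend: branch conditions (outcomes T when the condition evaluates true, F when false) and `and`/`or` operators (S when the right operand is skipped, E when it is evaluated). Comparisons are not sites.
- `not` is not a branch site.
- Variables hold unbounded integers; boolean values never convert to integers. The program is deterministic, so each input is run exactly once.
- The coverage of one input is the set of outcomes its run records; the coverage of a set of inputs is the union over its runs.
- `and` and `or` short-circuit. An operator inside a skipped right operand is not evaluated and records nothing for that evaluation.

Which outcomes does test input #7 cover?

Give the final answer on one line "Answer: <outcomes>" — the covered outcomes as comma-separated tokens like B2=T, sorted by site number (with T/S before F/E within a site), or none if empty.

Tracing the run of input #7 (d=6, x=2):
  B2->S, B1->T, B4->T, B6->S, B5->T
collecting distinct outcomes: B1=T, B2=S, B4=T, B5=T, B6=S

Answer: B1=T, B2=S, B4=T, B5=T, B6=S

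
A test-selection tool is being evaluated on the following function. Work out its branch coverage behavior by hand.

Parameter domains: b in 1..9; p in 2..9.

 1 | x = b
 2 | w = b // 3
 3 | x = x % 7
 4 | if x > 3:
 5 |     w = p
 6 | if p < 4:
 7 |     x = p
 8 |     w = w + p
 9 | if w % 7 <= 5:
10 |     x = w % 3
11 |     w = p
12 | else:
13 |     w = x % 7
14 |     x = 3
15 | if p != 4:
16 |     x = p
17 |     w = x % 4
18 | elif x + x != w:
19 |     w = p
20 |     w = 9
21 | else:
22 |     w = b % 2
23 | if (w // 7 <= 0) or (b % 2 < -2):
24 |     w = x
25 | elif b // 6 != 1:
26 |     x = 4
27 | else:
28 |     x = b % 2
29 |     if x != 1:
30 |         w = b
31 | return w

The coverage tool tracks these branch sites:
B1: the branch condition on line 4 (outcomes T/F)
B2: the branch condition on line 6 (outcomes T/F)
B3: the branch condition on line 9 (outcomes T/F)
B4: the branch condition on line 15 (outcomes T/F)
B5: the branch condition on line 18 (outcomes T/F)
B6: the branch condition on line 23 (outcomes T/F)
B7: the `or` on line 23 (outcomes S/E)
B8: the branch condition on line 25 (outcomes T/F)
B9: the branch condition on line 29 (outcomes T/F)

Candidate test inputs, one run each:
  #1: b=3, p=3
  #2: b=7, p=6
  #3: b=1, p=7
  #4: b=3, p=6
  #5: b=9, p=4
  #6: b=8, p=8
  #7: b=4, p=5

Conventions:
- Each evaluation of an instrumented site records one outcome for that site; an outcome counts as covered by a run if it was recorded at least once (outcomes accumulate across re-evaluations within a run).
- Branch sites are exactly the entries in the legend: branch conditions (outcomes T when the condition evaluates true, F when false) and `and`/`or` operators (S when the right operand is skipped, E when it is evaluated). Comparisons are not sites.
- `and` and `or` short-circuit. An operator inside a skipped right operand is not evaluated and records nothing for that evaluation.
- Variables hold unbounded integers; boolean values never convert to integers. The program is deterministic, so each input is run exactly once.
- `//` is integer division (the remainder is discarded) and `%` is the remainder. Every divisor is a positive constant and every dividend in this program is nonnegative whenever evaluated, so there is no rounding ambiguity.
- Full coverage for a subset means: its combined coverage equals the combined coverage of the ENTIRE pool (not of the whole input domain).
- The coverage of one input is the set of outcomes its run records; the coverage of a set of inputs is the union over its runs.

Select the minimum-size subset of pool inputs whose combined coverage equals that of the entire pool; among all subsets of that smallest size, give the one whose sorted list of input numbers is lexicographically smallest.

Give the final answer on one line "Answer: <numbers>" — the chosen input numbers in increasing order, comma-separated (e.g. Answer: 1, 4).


#1 (b=3, p=3) -> B1->F, B2->T, B3->T, B4->T, B7->S, B6->T; covered: B1=F, B2=T, B3=T, B4=T, B6=T, B7=S
#2 (b=7, p=6) -> B1->F, B2->F, B3->T, B4->T, B7->S, B6->T; covered: B1=F, B2=F, B3=T, B4=T, B6=T, B7=S
#3 (b=1, p=7) -> B1->F, B2->F, B3->T, B4->T, B7->S, B6->T; covered: B1=F, B2=F, B3=T, B4=T, B6=T, B7=S
#4 (b=3, p=6) -> B1->F, B2->F, B3->T, B4->T, B7->S, B6->T; covered: B1=F, B2=F, B3=T, B4=T, B6=T, B7=S
#5 (b=9, p=4) -> B1->F, B2->F, B3->T, B4->F, B5->T, B7->E, B6->F, B8->F, B9->F; covered: B1=F, B2=F, B3=T, B4=F, B5=T, B6=F, B7=E, B8=F, B9=F
#6 (b=8, p=8) -> B1->F, B2->F, B3->T, B4->T, B7->S, B6->T; covered: B1=F, B2=F, B3=T, B4=T, B6=T, B7=S
#7 (b=4, p=5) -> B1->T, B2->F, B3->T, B4->T, B7->S, B6->T; covered: B1=T, B2=F, B3=T, B4=T, B6=T, B7=S
union over all inputs: B1=T, B1=F, B2=T, B2=F, B3=T, B4=T, B4=F, B5=T, B6=T, B6=F, B7=S, B7=E, B8=F, B9=F (14 outcomes)
checked all size-1 subsets: none covers 14 outcomes (max 9/14)
checked all size-2 subsets: none covers 14 outcomes (max 13/14)
the canonical winner is {1, 5, 7}: size 3, full 14-outcome coverage, earliest index list among size-3 covers
Answer: 1, 5, 7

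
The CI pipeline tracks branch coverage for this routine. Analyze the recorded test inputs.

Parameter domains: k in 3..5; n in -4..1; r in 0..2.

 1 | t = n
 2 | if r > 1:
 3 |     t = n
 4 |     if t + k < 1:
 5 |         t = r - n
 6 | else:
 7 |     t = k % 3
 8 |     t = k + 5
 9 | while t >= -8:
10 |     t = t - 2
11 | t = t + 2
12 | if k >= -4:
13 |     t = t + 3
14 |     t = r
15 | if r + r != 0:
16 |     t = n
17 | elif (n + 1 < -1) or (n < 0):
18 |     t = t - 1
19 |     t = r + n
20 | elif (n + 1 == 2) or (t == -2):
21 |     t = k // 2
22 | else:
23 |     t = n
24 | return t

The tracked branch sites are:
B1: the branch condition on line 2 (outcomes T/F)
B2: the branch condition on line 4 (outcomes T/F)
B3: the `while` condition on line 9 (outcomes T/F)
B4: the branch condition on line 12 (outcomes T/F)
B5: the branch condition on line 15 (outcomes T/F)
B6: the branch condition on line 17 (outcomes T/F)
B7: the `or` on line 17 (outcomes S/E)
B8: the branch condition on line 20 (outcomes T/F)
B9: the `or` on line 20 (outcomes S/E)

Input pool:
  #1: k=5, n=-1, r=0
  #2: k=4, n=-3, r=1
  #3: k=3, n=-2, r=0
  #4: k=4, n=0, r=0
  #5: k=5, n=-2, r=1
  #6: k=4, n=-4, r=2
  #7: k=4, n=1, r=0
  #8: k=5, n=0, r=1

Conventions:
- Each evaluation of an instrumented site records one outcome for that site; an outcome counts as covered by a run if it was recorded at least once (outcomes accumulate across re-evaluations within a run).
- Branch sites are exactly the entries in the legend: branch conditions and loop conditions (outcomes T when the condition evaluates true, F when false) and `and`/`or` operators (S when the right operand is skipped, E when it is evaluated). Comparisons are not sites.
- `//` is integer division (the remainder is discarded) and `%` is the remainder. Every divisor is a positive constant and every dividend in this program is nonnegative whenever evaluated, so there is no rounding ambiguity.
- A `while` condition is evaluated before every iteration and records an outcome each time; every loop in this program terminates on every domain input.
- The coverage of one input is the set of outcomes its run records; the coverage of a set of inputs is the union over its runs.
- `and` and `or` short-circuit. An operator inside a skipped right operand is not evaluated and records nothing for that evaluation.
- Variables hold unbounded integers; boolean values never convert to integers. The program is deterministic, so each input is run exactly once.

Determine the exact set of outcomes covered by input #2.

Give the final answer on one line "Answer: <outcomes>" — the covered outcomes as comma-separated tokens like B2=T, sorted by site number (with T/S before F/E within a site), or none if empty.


Running input #2 (k=4, n=-3, r=1), event by event:
  B1->F, B3->T, B3->T, B3->T, B3->T, B3->T, B3->T, B3->T, B3->T, B3->T
  B3->F, B4->T, B5->T
deduplicating events, the covered set is: B1=F, B3=T, B3=F, B4=T, B5=T
Answer: B1=F, B3=T, B3=F, B4=T, B5=T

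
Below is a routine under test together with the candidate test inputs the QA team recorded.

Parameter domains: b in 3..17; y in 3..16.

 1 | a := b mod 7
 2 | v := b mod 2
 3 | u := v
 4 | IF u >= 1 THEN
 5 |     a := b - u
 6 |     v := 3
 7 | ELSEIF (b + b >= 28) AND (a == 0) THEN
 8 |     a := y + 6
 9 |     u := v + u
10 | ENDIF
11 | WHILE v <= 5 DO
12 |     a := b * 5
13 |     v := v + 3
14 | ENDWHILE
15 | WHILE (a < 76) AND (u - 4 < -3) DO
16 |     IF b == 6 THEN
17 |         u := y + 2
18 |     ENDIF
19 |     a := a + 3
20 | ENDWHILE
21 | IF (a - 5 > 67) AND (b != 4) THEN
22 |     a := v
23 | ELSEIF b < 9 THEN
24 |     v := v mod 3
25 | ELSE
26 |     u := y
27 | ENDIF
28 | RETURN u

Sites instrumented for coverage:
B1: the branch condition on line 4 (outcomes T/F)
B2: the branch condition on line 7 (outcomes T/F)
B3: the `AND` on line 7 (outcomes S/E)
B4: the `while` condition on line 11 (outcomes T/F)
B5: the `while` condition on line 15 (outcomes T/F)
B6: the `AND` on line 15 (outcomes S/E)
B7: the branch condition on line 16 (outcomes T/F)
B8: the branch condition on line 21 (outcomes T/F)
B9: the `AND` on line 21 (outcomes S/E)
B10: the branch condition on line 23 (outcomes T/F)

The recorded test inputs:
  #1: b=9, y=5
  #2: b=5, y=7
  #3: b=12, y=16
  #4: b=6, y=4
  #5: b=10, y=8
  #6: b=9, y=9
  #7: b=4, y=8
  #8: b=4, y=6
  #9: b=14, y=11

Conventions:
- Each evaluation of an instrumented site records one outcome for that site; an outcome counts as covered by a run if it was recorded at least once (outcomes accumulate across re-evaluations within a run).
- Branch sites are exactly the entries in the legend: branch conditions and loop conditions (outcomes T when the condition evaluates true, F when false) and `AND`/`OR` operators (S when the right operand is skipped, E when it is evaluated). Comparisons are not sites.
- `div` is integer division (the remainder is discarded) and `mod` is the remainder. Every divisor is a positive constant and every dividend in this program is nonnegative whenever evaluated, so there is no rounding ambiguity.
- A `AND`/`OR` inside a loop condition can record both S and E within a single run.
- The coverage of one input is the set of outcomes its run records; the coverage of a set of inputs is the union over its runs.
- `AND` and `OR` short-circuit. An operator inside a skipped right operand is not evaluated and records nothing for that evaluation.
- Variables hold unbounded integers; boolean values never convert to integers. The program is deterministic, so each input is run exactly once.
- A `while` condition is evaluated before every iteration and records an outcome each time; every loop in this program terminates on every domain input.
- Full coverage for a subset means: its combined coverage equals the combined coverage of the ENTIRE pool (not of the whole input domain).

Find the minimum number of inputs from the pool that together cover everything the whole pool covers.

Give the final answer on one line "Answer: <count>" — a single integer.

input #1 (b=9, y=5): events B1->T, B4->T, B4->F, B6->E, B5->F, B9->S, B8->F, B10->F; covers B1=T, B4=T, B4=F, B5=F, B6=E, B8=F, B9=S, B10=F
input #2 (b=5, y=7): events B1->T, B4->T, B4->F, B6->E, B5->F, B9->S, B8->F, B10->T; covers B1=T, B4=T, B4=F, B5=F, B6=E, B8=F, B9=S, B10=T
input #3 (b=12, y=16): events B1->F, B3->S, B2->F, B4->T, B4->T, B4->F, B6->E, B5->T, B7->F, B6->E, B5->T, B7->F, B6->E, B5->T, ...; covers B1=F, B2=F, B3=S, B4=T, B4=F, B5=T, B5=F, B6=S, B6=E, B7=F, B8=T, B9=E
input #4 (b=6, y=4): events B1->F, B3->S, B2->F, B4->T, B4->T, B4->F, B6->E, B5->T, B7->T, B6->E, B5->F, B9->S, B8->F, B10->T; covers B1=F, B2=F, B3=S, B4=T, B4=F, B5=T, B5=F, B6=E, B7=T, B8=F, B9=S, B10=T
input #5 (b=10, y=8): events B1->F, B3->S, B2->F, B4->T, B4->T, B4->F, B6->E, B5->T, B7->F, B6->E, B5->T, B7->F, B6->E, B5->T, ...; covers B1=F, B2=F, B3=S, B4=T, B4=F, B5=T, B5=F, B6=S, B6=E, B7=F, B8=T, B9=E
input #6 (b=9, y=9): events B1->T, B4->T, B4->F, B6->E, B5->F, B9->S, B8->F, B10->F; covers B1=T, B4=T, B4=F, B5=F, B6=E, B8=F, B9=S, B10=F
input #7 (b=4, y=8): events B1->F, B3->S, B2->F, B4->T, B4->T, B4->F, B6->E, B5->T, B7->F, B6->E, B5->T, B7->F, B6->E, B5->T, ...; covers B1=F, B2=F, B3=S, B4=T, B4=F, B5=T, B5=F, B6=S, B6=E, B7=F, B8=F, B9=E, B10=T
input #8 (b=4, y=6): events B1->F, B3->S, B2->F, B4->T, B4->T, B4->F, B6->E, B5->T, B7->F, B6->E, B5->T, B7->F, B6->E, B5->T, ...; covers B1=F, B2=F, B3=S, B4=T, B4=F, B5=T, B5=F, B6=S, B6=E, B7=F, B8=F, B9=E, B10=T
input #9 (b=14, y=11): events B1->F, B3->E, B2->T, B4->T, B4->T, B4->F, B6->E, B5->T, B7->F, B6->E, B5->T, B7->F, B6->S, B5->F, ...; covers B1=F, B2=T, B3=E, B4=T, B4=F, B5=T, B5=F, B6=S, B6=E, B7=F, B8=T, B9=E
union over all inputs: B1=T, B1=F, B2=T, B2=F, B3=S, B3=E, B4=T, B4=F, B5=T, B5=F, B6=S, B6=E, B7=T, B7=F, B8=T, B8=F, B9=S, B9=E, B10=T, B10=F (20 outcomes)
size 1 is not enough: best union over all size-1 subsets is 13/20
size 2 is not enough: best union over all size-2 subsets is 18/20
at size 3, {1, 4, 9} reaches all 20 outcomes; every lexicographically earlier size-3 subset fails

Answer: 3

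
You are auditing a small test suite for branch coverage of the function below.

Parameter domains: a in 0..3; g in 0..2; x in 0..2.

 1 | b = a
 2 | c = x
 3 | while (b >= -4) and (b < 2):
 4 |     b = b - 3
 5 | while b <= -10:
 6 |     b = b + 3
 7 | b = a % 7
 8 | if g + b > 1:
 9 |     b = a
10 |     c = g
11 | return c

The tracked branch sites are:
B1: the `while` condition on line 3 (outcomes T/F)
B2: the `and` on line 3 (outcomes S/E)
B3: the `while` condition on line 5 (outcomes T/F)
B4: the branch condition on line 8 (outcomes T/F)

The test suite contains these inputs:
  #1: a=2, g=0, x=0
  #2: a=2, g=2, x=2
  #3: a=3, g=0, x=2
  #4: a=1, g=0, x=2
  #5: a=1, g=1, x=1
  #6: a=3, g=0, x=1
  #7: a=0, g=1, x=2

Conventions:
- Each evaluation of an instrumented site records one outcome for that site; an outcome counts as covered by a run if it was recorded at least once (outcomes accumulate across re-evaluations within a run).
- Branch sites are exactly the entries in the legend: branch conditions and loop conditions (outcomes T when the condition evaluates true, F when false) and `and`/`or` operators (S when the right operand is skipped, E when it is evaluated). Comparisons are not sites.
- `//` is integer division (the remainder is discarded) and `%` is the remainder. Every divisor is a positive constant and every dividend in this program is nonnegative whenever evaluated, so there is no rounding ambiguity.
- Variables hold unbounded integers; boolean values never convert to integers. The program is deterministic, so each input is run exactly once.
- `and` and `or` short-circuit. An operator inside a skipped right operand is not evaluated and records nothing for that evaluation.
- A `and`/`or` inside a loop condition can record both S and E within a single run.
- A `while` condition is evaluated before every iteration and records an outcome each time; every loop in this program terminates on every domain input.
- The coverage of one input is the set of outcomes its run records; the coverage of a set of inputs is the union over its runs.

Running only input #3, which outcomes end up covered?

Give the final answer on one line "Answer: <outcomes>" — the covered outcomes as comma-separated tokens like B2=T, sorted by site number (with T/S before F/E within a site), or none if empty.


Event log for input #3 (a=3, g=0, x=2):
  B2->E, B1->F, B3->F, B4->T
as a set, this run covers: B1=F, B2=E, B3=F, B4=T
Answer: B1=F, B2=E, B3=F, B4=T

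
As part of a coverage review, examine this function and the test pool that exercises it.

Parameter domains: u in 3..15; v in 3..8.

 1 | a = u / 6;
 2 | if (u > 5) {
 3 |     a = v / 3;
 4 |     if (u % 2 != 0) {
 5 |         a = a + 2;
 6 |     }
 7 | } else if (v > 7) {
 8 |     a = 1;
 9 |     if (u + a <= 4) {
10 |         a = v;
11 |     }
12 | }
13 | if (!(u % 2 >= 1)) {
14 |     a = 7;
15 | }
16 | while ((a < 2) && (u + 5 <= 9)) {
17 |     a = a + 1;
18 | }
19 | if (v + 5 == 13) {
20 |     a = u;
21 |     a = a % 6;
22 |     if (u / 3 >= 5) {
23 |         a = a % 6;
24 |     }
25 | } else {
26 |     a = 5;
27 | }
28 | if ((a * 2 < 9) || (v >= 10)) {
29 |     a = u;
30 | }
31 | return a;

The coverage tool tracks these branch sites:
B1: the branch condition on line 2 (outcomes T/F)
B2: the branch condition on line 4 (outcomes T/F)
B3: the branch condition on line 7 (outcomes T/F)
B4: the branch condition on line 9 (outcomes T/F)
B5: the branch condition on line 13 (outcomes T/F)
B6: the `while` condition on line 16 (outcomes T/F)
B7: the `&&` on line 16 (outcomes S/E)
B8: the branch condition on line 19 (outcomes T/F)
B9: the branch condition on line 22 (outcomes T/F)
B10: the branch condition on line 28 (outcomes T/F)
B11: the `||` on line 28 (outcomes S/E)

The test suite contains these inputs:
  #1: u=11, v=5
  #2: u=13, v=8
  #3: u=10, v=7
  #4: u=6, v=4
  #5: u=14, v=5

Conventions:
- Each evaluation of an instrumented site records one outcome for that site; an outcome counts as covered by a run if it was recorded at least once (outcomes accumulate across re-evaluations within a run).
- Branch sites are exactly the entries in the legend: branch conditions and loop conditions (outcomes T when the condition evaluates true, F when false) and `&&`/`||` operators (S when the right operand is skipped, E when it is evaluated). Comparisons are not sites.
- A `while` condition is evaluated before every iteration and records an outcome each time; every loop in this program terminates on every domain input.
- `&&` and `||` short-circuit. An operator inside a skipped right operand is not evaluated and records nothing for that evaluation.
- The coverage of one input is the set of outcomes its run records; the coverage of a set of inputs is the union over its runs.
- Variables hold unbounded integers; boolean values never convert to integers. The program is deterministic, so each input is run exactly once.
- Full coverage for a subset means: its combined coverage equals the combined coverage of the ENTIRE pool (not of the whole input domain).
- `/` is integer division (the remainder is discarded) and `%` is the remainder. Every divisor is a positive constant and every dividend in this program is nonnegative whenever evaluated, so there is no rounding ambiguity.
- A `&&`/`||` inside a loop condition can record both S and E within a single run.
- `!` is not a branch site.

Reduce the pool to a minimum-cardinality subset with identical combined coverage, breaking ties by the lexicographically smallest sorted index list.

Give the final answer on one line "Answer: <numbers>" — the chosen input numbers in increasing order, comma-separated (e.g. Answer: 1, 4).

test 1 (u=11, v=5) fires B1->T, B2->T, B5->F, B7->S, B6->F, B8->F, B11->E, B10->F; hits B1=T, B2=T, B5=F, B6=F, B7=S, B8=F, B10=F, B11=E
test 2 (u=13, v=8) fires B1->T, B2->T, B5->F, B7->S, B6->F, B8->T, B9->F, B11->S, B10->T; hits B1=T, B2=T, B5=F, B6=F, B7=S, B8=T, B9=F, B10=T, B11=S
test 3 (u=10, v=7) fires B1->T, B2->F, B5->T, B7->S, B6->F, B8->F, B11->E, B10->F; hits B1=T, B2=F, B5=T, B6=F, B7=S, B8=F, B10=F, B11=E
test 4 (u=6, v=4) fires B1->T, B2->F, B5->T, B7->S, B6->F, B8->F, B11->E, B10->F; hits B1=T, B2=F, B5=T, B6=F, B7=S, B8=F, B10=F, B11=E
test 5 (u=14, v=5) fires B1->T, B2->F, B5->T, B7->S, B6->F, B8->F, B11->E, B10->F; hits B1=T, B2=F, B5=T, B6=F, B7=S, B8=F, B10=F, B11=E
the full pool covers 14 outcomes: B1=T, B2=T, B2=F, B5=T, B5=F, B6=F, B7=S, B8=T, B8=F, B9=F, B10=T, B10=F, B11=S, B11=E
checked all size-1 subsets: none covers 14 outcomes (max 9/14)
size 2: inputs {2, 3} cover all 14 outcomes, and no lexicographically smaller subset of this size does

Answer: 2, 3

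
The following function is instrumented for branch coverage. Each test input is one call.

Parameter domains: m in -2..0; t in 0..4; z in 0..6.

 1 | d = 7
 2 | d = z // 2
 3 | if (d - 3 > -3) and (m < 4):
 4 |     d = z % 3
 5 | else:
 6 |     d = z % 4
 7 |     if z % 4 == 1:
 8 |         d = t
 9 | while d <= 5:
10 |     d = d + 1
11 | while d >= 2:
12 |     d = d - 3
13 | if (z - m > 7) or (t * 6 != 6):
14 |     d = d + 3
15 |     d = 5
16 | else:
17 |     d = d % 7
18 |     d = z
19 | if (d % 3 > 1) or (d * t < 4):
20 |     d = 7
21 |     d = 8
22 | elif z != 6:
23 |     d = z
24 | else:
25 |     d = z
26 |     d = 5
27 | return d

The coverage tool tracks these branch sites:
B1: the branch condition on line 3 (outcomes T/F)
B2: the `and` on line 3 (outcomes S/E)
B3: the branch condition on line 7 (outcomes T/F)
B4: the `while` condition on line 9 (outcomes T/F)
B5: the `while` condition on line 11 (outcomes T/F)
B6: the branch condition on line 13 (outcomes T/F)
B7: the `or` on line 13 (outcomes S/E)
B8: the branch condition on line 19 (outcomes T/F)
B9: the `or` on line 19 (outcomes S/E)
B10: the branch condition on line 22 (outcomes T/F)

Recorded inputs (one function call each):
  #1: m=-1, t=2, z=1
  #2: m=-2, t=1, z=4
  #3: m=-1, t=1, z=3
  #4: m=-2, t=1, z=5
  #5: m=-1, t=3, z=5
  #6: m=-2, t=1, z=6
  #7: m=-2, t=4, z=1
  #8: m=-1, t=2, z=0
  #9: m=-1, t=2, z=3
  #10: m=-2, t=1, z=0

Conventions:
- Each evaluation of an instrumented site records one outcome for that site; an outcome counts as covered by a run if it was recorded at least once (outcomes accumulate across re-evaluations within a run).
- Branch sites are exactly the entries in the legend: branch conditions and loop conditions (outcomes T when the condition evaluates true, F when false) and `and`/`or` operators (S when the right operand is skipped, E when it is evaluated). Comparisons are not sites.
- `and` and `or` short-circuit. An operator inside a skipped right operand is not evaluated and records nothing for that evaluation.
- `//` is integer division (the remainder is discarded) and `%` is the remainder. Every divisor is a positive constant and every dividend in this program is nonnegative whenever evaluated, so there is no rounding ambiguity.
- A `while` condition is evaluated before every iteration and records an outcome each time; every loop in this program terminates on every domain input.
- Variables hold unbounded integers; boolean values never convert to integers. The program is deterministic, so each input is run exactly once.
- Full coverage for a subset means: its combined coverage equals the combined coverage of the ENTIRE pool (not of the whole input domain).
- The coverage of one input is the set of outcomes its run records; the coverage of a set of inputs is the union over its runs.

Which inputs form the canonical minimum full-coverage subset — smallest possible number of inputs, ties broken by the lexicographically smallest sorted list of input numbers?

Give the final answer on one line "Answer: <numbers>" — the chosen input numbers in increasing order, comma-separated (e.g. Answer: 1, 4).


run #1 (m=-1, t=2, z=1) runs B2->S, B1->F, B3->T, B4->T, B4->T, B4->T, B4->T, B4->F, B5->T, B5->T, B5->F, B7->E, B6->T, B9->S, ...; records B1=F, B2=S, B3=T, B4=T, B4=F, B5=T, B5=F, B6=T, B7=E, B8=T, B9=S
run #2 (m=-2, t=1, z=4) runs B2->E, B1->T, B4->T, B4->T, B4->T, B4->T, B4->T, B4->F, B5->T, B5->T, B5->F, B7->E, B6->F, B9->E, ...; records B1=T, B2=E, B4=T, B4=F, B5=T, B5=F, B6=F, B7=E, B8=F, B9=E, B10=T
run #3 (m=-1, t=1, z=3) runs B2->E, B1->T, B4->T, B4->T, B4->T, B4->T, B4->T, B4->T, B4->F, B5->T, B5->T, B5->F, B7->E, B6->F, ...; records B1=T, B2=E, B4=T, B4=F, B5=T, B5=F, B6=F, B7=E, B8=T, B9=E
run #4 (m=-2, t=1, z=5) runs B2->E, B1->T, B4->T, B4->T, B4->T, B4->T, B4->F, B5->T, B5->T, B5->F, B7->E, B6->F, B9->S, B8->T; records B1=T, B2=E, B4=T, B4=F, B5=T, B5=F, B6=F, B7=E, B8=T, B9=S
run #5 (m=-1, t=3, z=5) runs B2->E, B1->T, B4->T, B4->T, B4->T, B4->T, B4->F, B5->T, B5->T, B5->F, B7->E, B6->T, B9->S, B8->T; records B1=T, B2=E, B4=T, B4=F, B5=T, B5=F, B6=T, B7=E, B8=T, B9=S
run #6 (m=-2, t=1, z=6) runs B2->E, B1->T, B4->T, B4->T, B4->T, B4->T, B4->T, B4->T, B4->F, B5->T, B5->T, B5->F, B7->S, B6->T, ...; records B1=T, B2=E, B4=T, B4=F, B5=T, B5=F, B6=T, B7=S, B8=T, B9=S
run #7 (m=-2, t=4, z=1) runs B2->S, B1->F, B3->T, B4->T, B4->T, B4->F, B5->T, B5->T, B5->F, B7->E, B6->T, B9->S, B8->T; records B1=F, B2=S, B3=T, B4=T, B4=F, B5=T, B5=F, B6=T, B7=E, B8=T, B9=S
run #8 (m=-1, t=2, z=0) runs B2->S, B1->F, B3->F, B4->T, B4->T, B4->T, B4->T, B4->T, B4->T, B4->F, B5->T, B5->T, B5->F, B7->E, ...; records B1=F, B2=S, B3=F, B4=T, B4=F, B5=T, B5=F, B6=T, B7=E, B8=T, B9=S
run #9 (m=-1, t=2, z=3) runs B2->E, B1->T, B4->T, B4->T, B4->T, B4->T, B4->T, B4->T, B4->F, B5->T, B5->T, B5->F, B7->E, B6->T, ...; records B1=T, B2=E, B4=T, B4=F, B5=T, B5=F, B6=T, B7=E, B8=T, B9=S
run #10 (m=-2, t=1, z=0) runs B2->S, B1->F, B3->F, B4->T, B4->T, B4->T, B4->T, B4->T, B4->T, B4->F, B5->T, B5->T, B5->F, B7->E, ...; records B1=F, B2=S, B3=F, B4=T, B4=F, B5=T, B5=F, B6=F, B7=E, B8=T, B9=E
pool-wide coverage (19 outcomes): B1=T, B1=F, B2=S, B2=E, B3=T, B3=F, B4=T, B4=F, B5=T, B5=F, B6=T, B6=F, B7=S, B7=E, B8=T, B8=F, B9=S, B9=E, B10=T
every size-1 subset falls short of the 19 outcomes (best: 11/19)
every size-2 subset falls short of the 19 outcomes (best: 17/19)
every size-3 subset falls short of the 19 outcomes (best: 18/19)
at size 4, {1, 2, 6, 8} reaches all 19 outcomes; every lexicographically earlier size-4 subset fails
Answer: 1, 2, 6, 8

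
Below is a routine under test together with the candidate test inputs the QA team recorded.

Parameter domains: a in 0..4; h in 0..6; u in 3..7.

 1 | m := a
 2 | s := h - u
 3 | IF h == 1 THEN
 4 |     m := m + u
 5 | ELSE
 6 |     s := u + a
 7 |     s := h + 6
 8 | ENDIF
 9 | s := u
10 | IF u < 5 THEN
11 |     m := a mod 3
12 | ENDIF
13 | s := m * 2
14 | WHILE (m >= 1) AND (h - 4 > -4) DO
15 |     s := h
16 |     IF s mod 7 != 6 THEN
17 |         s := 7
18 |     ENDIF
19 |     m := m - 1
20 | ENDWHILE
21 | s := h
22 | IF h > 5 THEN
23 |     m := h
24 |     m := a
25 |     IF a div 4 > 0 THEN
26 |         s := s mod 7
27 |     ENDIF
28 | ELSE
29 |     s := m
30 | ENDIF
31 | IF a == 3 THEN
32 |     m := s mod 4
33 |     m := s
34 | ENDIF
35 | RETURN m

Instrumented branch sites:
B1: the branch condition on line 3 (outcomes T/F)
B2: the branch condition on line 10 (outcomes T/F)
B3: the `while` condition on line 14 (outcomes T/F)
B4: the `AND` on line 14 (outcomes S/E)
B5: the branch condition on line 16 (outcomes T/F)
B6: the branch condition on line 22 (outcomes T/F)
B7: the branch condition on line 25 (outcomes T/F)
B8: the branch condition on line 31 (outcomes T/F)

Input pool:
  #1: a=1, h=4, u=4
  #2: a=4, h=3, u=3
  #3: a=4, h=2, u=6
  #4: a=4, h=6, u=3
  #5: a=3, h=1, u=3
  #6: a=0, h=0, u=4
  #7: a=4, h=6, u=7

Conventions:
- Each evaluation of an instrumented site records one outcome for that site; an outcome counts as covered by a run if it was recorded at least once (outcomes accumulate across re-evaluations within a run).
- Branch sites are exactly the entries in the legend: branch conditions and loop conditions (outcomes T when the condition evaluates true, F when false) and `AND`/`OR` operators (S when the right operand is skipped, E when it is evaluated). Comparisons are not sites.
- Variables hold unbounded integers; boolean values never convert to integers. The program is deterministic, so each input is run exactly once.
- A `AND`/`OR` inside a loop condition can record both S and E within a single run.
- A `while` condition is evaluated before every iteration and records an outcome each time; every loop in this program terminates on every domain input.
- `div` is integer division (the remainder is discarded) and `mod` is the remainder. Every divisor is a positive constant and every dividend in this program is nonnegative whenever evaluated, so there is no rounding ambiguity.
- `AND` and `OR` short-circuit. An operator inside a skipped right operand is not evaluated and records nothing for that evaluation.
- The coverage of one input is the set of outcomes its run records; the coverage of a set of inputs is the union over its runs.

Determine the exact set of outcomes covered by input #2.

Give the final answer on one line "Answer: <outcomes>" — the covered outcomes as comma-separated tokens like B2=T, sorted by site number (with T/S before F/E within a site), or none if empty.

Simulating input #2 (a=4, h=3, u=3) step by step:
  B1->F, B2->T, B4->E, B3->T, B5->T, B4->S, B3->F, B6->F, B8->F
collecting distinct outcomes: B1=F, B2=T, B3=T, B3=F, B4=S, B4=E, B5=T, B6=F, B8=F

Answer: B1=F, B2=T, B3=T, B3=F, B4=S, B4=E, B5=T, B6=F, B8=F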